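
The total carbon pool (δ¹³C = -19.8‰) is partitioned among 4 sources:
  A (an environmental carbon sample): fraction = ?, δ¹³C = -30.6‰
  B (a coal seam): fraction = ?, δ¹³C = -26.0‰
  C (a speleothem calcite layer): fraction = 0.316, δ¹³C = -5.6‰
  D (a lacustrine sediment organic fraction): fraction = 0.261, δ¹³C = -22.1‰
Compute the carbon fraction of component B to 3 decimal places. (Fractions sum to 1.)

Let f_B and f_A be the unknown fractions; fractions sum to 1 so f_B + f_A = 0.423.
Mass balance: Σ fᵢ·δᵢ = δ_bulk ⇒ f_B·(-26.0) + f_A·(-30.6) = -19.8 − (-7.538) = -12.262
Substitute f_A = 0.423 − f_B:
f_B·(-26.0 − -30.6) = -12.262 − 0.423×(-30.6) = 0.681
f_B = 0.681 / 4.6 = 0.1482

0.148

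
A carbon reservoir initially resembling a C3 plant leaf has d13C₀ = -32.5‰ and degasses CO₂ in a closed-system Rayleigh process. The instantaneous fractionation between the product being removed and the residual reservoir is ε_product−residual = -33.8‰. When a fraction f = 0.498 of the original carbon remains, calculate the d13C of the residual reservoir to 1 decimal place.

Rayleigh residual: δ_res = (δ₀ + 1000)·f^(α−1) − 1000
α = ε/1000 + 1 = 0.96620, so α − 1 = -0.03380
f^(α−1) = 0.498^(-0.03380) = 1.023844
δ_res = (-32.5 + 1000) × 1.023844 − 1000 = 990.569 − 1000 = -9.43‰

-9.4‰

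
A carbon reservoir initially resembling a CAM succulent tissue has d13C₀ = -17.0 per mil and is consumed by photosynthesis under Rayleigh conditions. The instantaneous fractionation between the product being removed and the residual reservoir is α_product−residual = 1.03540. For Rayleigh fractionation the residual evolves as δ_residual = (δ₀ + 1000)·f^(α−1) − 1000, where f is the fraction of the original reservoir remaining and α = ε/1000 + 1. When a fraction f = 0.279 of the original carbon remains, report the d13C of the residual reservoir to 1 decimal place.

Rayleigh residual: δ_res = (δ₀ + 1000)·f^(α−1) − 1000
α − 1 = 0.03540
f^(α−1) = 0.279^(0.03540) = 0.955816
δ_res = (-17.0 + 1000) × 0.955816 − 1000 = 939.567 − 1000 = -60.43 per mil

-60.4 per mil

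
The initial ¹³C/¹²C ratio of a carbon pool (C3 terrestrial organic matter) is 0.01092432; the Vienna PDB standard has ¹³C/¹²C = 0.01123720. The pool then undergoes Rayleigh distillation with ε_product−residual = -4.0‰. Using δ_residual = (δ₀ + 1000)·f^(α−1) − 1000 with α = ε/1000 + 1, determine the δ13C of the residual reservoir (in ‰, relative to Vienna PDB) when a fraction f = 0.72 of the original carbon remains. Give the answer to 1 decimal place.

-26.6‰

δ₀ = (0.01092432/0.01123720 − 1)×1000 = (0.972157 − 1)×1000 = -27.843‰
α − 1 = ε/1000 = -0.0040
f^(α−1) = 0.72^(-0.0040) = 1.001315
δ_res = (-27.843 + 1000) × 1.001315 − 1000 = 973.435 − 1000 = -26.56‰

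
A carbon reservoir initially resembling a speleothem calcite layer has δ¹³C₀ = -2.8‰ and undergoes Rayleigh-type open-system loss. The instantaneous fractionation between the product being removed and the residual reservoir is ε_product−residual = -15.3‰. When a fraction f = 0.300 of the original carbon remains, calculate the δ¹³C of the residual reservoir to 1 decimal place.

Rayleigh residual: δ_res = (δ₀ + 1000)·f^(α−1) − 1000
α = ε/1000 + 1 = 0.98470, so α − 1 = -0.01530
f^(α−1) = 0.300^(-0.01530) = 1.018591
δ_res = (-2.8 + 1000) × 1.018591 − 1000 = 1015.739 − 1000 = 15.74‰

15.7‰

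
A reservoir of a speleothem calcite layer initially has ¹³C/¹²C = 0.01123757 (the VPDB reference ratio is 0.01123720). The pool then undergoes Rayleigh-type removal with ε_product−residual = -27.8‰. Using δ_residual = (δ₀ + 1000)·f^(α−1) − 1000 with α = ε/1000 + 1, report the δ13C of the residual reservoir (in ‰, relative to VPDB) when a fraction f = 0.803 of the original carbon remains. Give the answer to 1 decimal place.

6.2‰

δ₀ = (0.01123757/0.01123720 − 1)×1000 = (1.000033 − 1)×1000 = 0.033‰
α − 1 = ε/1000 = -0.0278
f^(α−1) = 0.803^(-0.0278) = 1.006118
δ_res = (0.033 + 1000) × 1.006118 − 1000 = 1006.151 − 1000 = 6.15‰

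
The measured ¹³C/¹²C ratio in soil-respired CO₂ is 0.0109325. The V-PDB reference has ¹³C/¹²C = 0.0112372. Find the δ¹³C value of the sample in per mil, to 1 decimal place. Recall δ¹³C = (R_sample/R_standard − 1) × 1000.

-27.1 per mil

δ¹³C = (R_sample / R_standard − 1) × 1000
R_sample / R_standard = 0.0109325 / 0.0112372 = 0.972885
δ¹³C = (0.972885 − 1) × 1000 = -27.12 per mil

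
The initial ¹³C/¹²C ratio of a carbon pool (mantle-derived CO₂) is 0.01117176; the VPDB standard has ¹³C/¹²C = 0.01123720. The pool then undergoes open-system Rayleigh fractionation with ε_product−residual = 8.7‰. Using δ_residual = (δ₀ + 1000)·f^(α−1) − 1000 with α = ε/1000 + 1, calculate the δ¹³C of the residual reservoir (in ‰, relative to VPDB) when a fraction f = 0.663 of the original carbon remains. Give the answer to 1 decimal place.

δ₀ = (0.01117176/0.01123720 − 1)×1000 = (0.994176 − 1)×1000 = -5.824‰
α − 1 = ε/1000 = 0.0087
f^(α−1) = 0.663^(0.0087) = 0.996431
δ_res = (-5.824 + 1000) × 0.996431 − 1000 = 990.628 − 1000 = -9.37‰

-9.4‰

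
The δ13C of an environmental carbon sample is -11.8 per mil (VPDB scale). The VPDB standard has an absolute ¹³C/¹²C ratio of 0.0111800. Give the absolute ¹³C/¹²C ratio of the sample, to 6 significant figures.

R_sample = R_standard × (δ13C/1000 + 1)
R_sample = 0.0111800 × (-11.8/1000 + 1) = 0.0111800 × 0.988200
R_sample = 0.0110481

0.0110481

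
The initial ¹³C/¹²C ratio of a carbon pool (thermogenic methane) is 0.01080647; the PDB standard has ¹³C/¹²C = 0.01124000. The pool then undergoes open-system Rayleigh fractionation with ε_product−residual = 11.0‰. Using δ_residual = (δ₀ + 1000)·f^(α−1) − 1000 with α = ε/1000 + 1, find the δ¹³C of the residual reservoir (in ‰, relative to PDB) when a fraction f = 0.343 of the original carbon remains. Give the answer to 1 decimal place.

δ₀ = (0.01080647/0.01124000 − 1)×1000 = (0.961430 − 1)×1000 = -38.570‰
α − 1 = ε/1000 = 0.0110
f^(α−1) = 0.343^(0.0110) = 0.988299
δ_res = (-38.570 + 1000) × 0.988299 − 1000 = 950.180 − 1000 = -49.82‰

-49.8‰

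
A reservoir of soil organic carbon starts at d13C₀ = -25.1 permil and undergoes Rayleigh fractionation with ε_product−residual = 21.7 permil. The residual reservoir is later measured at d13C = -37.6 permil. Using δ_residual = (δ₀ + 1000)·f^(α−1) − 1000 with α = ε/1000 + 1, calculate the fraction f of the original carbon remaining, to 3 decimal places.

0.552

α − 1 = ε/1000 = 0.0217
(δ_res + 1000)/(δ₀ + 1000) = (-37.6 + 1000)/(-25.1 + 1000) = 962.4/974.9 = 0.987178
f = 0.987178^(1/0.0217) = exp(ln(0.987178)/0.0217) = exp(-0.01290/0.0217)
f = exp(-0.5947) = 0.5517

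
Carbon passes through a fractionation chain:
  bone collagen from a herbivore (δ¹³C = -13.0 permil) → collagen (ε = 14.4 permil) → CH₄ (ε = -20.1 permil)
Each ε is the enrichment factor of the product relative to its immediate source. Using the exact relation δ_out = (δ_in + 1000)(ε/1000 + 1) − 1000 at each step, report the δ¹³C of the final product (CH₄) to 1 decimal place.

step 1: δ = (-13.00 + 1000)·(14.4/1000 + 1) − 1000 = 1.21 permil
step 2: δ = (1.21 + 1000)·(-20.1/1000 + 1) − 1000 = -18.91 permil

-18.9 permil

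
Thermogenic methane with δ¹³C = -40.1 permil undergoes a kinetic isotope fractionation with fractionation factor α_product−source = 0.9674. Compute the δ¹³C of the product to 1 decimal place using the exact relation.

δ_product = (δ_source + 1000)·α − 1000
δ_product = (-40.1 + 1000) × 0.9674 − 1000
δ_product = 928.607 − 1000 = -71.39 permil

-71.4 permil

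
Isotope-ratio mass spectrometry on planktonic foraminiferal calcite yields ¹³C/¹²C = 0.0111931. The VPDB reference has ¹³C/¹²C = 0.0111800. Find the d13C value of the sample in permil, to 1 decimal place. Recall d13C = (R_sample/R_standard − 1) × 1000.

d13C = (R_sample / R_standard − 1) × 1000
R_sample / R_standard = 0.0111931 / 0.0111800 = 1.001172
d13C = (1.001172 − 1) × 1000 = 1.17 permil

1.2 permil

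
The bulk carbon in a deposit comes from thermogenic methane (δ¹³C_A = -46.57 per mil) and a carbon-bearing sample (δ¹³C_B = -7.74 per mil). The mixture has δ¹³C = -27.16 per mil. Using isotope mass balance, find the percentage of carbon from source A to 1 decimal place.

50.0%

δ_mix = f_A·δ_A + (1 − f_A)·δ_B  ⇒  f_A = (δ_mix − δ_B)/(δ_A − δ_B)
f_A = (-27.16 − (-7.74)) / (-46.57 − (-7.74))
f_A = -19.42 / -38.83 = 0.5001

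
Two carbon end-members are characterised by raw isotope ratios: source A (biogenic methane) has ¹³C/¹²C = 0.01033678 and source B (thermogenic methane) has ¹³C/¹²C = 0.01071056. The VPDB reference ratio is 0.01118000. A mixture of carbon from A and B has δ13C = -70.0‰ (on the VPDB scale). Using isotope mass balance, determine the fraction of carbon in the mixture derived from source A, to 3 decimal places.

δ_A = (0.01033678/0.01118000 − 1)×1000 = (0.924578 − 1)×1000 = -75.422‰
δ_B = (0.01071056/0.01118000 − 1)×1000 = (0.958011 − 1)×1000 = -41.989‰
f_A = (δ_mix − δ_B)/(δ_A − δ_B) = (-70.0 − (-41.989))/(-75.422 − (-41.989))
f_A = -28.011 / -33.433 = 0.8378

0.838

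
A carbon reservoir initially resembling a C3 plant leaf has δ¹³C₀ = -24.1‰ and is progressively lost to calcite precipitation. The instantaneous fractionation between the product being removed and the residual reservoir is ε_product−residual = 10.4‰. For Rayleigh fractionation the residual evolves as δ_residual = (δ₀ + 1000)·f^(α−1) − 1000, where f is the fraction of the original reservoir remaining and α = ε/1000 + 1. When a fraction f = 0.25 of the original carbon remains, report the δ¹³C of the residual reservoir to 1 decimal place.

-38.1‰

Rayleigh residual: δ_res = (δ₀ + 1000)·f^(α−1) − 1000
α = ε/1000 + 1 = 1.01040, so α − 1 = 0.01040
f^(α−1) = 0.25^(0.01040) = 0.985686
δ_res = (-24.1 + 1000) × 0.985686 − 1000 = 961.931 − 1000 = -38.07‰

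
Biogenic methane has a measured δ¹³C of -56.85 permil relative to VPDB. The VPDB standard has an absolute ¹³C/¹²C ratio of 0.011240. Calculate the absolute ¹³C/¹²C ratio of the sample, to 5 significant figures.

0.010601

R_sample = R_standard × (δ¹³C/1000 + 1)
R_sample = 0.011240 × (-56.85/1000 + 1) = 0.011240 × 0.943150
R_sample = 0.0106010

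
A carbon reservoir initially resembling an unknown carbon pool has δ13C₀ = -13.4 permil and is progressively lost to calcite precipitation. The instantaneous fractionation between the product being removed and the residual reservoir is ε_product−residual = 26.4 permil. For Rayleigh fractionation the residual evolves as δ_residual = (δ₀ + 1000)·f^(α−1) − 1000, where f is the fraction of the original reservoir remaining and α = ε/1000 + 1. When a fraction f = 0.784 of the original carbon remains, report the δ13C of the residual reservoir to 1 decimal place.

-19.7 permil

Rayleigh residual: δ_res = (δ₀ + 1000)·f^(α−1) − 1000
α = ε/1000 + 1 = 1.02640, so α − 1 = 0.02640
f^(α−1) = 0.784^(0.02640) = 0.993596
δ_res = (-13.4 + 1000) × 0.993596 − 1000 = 980.282 − 1000 = -19.72 permil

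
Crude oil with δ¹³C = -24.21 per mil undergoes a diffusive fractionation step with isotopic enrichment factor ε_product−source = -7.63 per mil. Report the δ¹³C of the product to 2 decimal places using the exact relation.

-31.66 per mil

Exactly, δ_product = (δ_source + 1000)·(ε/1000 + 1) − 1000.
δ_product = (-24.21 + 1000) × (-7.63/1000 + 1) − 1000
δ_product = -31.655 per mil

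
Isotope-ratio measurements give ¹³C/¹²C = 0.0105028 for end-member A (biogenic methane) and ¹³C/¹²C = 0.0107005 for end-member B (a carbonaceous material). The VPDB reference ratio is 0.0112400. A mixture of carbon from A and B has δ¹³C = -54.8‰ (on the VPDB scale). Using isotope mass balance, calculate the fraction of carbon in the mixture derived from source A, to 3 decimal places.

0.387

δ_A = (0.0105028/0.0112400 − 1)×1000 = (0.934413 − 1)×1000 = -65.587‰
δ_B = (0.0107005/0.0112400 − 1)×1000 = (0.952002 − 1)×1000 = -47.998‰
f_A = (δ_mix − δ_B)/(δ_A − δ_B) = (-54.8 − (-47.998))/(-65.587 − (-47.998))
f_A = -6.802 / -17.589 = 0.3867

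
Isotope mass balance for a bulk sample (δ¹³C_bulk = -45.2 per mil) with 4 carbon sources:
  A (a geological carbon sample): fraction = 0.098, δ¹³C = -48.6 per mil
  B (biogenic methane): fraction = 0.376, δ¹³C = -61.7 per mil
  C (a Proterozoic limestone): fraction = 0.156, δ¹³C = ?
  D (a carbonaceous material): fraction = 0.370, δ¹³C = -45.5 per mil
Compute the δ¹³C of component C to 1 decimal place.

-2.6 per mil

Isotope mass balance: δ_bulk = Σ fᵢ·δᵢ.
-45.2 = 0.098×(-48.6) + 0.376×(-61.7) + 0.156×δ_C + 0.370×(-45.5)
0.156·δ_C = -45.2 − (-44.797) = -0.403
δ_C = -0.403 / 0.156 = -2.58 per mil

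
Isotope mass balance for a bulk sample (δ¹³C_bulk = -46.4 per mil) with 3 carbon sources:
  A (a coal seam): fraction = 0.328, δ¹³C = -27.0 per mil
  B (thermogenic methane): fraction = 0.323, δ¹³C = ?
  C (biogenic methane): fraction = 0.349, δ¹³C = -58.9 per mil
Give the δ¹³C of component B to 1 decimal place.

-52.6 per mil

Isotope mass balance: δ_bulk = Σ fᵢ·δᵢ.
-46.4 = 0.328×(-27.0) + 0.323×δ_B + 0.349×(-58.9)
0.323·δ_B = -46.4 − (-29.412) = -16.988
δ_B = -16.988 / 0.323 = -52.59 per mil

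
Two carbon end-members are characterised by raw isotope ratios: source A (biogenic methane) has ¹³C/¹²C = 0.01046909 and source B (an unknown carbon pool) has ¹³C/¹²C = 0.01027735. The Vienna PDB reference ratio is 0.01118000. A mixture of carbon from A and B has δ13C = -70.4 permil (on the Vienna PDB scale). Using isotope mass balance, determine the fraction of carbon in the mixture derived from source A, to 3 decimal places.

δ_A = (0.01046909/0.01118000 − 1)×1000 = (0.936412 − 1)×1000 = -63.588 permil
δ_B = (0.01027735/0.01118000 − 1)×1000 = (0.919262 − 1)×1000 = -80.738 permil
f_A = (δ_mix − δ_B)/(δ_A − δ_B) = (-70.4 − (-80.738))/(-63.588 − (-80.738))
f_A = 10.338 / 17.150 = 0.6028

0.603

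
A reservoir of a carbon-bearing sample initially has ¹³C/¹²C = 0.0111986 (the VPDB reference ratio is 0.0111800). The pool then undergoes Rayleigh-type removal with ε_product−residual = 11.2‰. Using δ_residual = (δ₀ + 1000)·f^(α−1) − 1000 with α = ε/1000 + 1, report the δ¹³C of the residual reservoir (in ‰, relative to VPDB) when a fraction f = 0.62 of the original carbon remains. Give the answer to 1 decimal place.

δ₀ = (0.0111986/0.0111800 − 1)×1000 = (1.001664 − 1)×1000 = 1.664‰
α − 1 = ε/1000 = 0.0112
f^(α−1) = 0.62^(0.0112) = 0.994660
δ_res = (1.664 + 1000) × 0.994660 − 1000 = 996.315 − 1000 = -3.68‰

-3.7‰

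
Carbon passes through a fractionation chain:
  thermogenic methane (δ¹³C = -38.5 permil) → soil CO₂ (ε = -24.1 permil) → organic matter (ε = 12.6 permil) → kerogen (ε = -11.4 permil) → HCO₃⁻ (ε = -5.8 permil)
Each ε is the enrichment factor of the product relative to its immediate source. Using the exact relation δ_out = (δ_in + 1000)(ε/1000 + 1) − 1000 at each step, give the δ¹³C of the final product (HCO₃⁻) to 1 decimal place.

step 1: δ = (-38.50 + 1000)·(-24.1/1000 + 1) − 1000 = -61.67 permil
step 2: δ = (-61.67 + 1000)·(12.6/1000 + 1) − 1000 = -49.85 permil
step 3: δ = (-49.85 + 1000)·(-11.4/1000 + 1) − 1000 = -60.68 permil
step 4: δ = (-60.68 + 1000)·(-5.8/1000 + 1) − 1000 = -66.13 permil

-66.1 permil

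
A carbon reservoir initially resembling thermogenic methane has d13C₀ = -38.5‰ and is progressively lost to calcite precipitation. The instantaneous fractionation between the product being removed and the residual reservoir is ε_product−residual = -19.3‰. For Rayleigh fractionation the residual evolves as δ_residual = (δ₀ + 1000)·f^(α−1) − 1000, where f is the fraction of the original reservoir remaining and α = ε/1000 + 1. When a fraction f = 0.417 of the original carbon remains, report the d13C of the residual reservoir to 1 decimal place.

-22.1‰

Rayleigh residual: δ_res = (δ₀ + 1000)·f^(α−1) − 1000
α = ε/1000 + 1 = 0.98070, so α − 1 = -0.01930
f^(α−1) = 0.417^(-0.01930) = 1.017024
δ_res = (-38.5 + 1000) × 1.017024 − 1000 = 977.869 − 1000 = -22.13‰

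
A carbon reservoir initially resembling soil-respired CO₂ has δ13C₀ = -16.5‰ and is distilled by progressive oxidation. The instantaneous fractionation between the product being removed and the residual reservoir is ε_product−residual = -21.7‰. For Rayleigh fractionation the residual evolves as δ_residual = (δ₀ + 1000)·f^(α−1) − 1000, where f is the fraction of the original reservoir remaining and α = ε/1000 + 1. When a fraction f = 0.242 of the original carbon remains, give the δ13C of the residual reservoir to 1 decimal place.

14.3‰

Rayleigh residual: δ_res = (δ₀ + 1000)·f^(α−1) − 1000
α = ε/1000 + 1 = 0.97830, so α − 1 = -0.02170
f^(α−1) = 0.242^(-0.02170) = 1.031267
δ_res = (-16.5 + 1000) × 1.031267 − 1000 = 1014.251 − 1000 = 14.25‰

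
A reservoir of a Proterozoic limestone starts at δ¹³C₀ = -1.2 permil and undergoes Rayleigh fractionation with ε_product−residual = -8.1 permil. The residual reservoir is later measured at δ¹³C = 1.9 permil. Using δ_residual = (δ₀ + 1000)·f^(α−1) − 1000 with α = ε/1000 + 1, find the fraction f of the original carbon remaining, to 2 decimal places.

0.68

α − 1 = ε/1000 = -0.0081
(δ_res + 1000)/(δ₀ + 1000) = (1.9 + 1000)/(-1.2 + 1000) = 1001.9/998.8 = 1.003104
f = 1.003104^(1/-0.0081) = exp(ln(1.003104)/-0.0081) = exp(0.00310/-0.0081)
f = exp(-0.3826) = 0.6821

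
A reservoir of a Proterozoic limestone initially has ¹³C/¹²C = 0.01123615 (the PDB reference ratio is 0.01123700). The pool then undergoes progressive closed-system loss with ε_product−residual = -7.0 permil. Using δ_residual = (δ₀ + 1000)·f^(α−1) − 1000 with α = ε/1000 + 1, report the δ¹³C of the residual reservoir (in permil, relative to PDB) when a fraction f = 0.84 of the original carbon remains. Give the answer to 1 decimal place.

1.1 permil

δ₀ = (0.01123615/0.01123700 − 1)×1000 = (0.999924 − 1)×1000 = -0.076 permil
α − 1 = ε/1000 = -0.0070
f^(α−1) = 0.84^(-0.0070) = 1.001221
δ_res = (-0.076 + 1000) × 1.001221 − 1000 = 1001.145 − 1000 = 1.15 permil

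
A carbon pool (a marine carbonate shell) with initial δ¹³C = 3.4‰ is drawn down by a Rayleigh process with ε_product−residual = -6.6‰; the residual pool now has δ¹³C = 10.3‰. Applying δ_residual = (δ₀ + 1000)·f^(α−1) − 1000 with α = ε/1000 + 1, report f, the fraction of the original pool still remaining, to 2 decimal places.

α − 1 = ε/1000 = -0.0066
(δ_res + 1000)/(δ₀ + 1000) = (10.3 + 1000)/(3.4 + 1000) = 1010.3/1003.4 = 1.006877
f = 1.006877^(1/-0.0066) = exp(ln(1.006877)/-0.0066) = exp(0.00685/-0.0066)
f = exp(-1.0383) = 0.3540

0.35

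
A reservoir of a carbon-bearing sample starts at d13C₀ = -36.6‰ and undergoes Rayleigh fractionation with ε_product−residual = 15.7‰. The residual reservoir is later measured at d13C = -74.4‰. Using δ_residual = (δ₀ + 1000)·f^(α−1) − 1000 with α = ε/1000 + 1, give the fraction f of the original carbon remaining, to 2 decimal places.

0.08

α − 1 = ε/1000 = 0.0157
(δ_res + 1000)/(δ₀ + 1000) = (-74.4 + 1000)/(-36.6 + 1000) = 925.6/963.4 = 0.960764
f = 0.960764^(1/0.0157) = exp(ln(0.960764)/0.0157) = exp(-0.04003/0.0157)
f = exp(-2.5495) = 0.0781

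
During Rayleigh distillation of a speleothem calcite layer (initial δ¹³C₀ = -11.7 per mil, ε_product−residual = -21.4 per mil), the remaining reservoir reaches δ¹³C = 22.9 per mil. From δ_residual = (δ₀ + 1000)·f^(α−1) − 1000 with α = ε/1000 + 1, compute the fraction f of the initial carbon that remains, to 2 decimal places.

α − 1 = ε/1000 = -0.0214
(δ_res + 1000)/(δ₀ + 1000) = (22.9 + 1000)/(-11.7 + 1000) = 1022.9/988.3 = 1.035010
f = 1.035010^(1/-0.0214) = exp(ln(1.035010)/-0.0214) = exp(0.03441/-0.0214)
f = exp(-1.6080) = 0.2003

0.20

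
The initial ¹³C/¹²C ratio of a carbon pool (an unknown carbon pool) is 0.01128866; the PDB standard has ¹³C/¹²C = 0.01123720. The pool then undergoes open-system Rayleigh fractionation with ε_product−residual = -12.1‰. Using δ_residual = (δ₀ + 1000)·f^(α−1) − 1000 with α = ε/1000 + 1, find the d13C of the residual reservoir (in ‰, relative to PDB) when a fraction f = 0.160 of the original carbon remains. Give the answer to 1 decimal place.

δ₀ = (0.01128866/0.01123720 − 1)×1000 = (1.004579 − 1)×1000 = 4.579‰
α − 1 = ε/1000 = -0.0121
f^(α−1) = 0.160^(-0.0121) = 1.022422
δ_res = (4.579 + 1000) × 1.022422 − 1000 = 1027.104 − 1000 = 27.10‰

27.1‰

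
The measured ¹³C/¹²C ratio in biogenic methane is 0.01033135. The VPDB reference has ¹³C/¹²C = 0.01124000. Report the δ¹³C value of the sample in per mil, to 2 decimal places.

-80.84 per mil

δ¹³C = (R_sample / R_standard − 1) × 1000
R_sample / R_standard = 0.01033135 / 0.01124000 = 0.919159
δ¹³C = (0.919159 − 1) × 1000 = -80.841 per mil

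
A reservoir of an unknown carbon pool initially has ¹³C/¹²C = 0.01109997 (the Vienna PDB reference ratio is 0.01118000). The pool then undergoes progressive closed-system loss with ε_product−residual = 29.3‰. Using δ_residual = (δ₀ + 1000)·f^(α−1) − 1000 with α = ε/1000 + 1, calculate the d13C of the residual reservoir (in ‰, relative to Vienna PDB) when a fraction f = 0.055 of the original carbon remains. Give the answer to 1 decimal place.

δ₀ = (0.01109997/0.01118000 − 1)×1000 = (0.992842 − 1)×1000 = -7.158‰
α − 1 = ε/1000 = 0.0293
f^(α−1) = 0.055^(0.0293) = 0.918528
δ_res = (-7.158 + 1000) × 0.918528 − 1000 = 911.953 − 1000 = -88.05‰

-88.0‰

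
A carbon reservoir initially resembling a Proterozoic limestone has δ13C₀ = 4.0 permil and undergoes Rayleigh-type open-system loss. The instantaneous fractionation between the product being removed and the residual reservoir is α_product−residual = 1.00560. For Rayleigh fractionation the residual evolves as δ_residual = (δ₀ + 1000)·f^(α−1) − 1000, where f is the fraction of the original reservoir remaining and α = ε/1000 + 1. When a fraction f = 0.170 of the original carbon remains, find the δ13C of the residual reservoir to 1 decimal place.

Rayleigh residual: δ_res = (δ₀ + 1000)·f^(α−1) − 1000
α − 1 = 0.00560
f^(α−1) = 0.170^(0.00560) = 0.990126
δ_res = (4.0 + 1000) × 0.990126 − 1000 = 994.087 − 1000 = -5.91 permil

-5.9 permil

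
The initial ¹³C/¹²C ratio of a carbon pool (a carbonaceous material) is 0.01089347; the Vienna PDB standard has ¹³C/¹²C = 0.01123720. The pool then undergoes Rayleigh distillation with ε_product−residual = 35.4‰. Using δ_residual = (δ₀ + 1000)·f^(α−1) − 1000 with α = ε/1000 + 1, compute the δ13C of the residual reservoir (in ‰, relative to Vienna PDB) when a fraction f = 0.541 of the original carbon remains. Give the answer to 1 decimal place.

δ₀ = (0.01089347/0.01123720 − 1)×1000 = (0.969411 − 1)×1000 = -30.589‰
α − 1 = ε/1000 = 0.0354
f^(α−1) = 0.541^(0.0354) = 0.978487
δ_res = (-30.589 + 1000) × 0.978487 − 1000 = 948.557 − 1000 = -51.44‰

-51.4‰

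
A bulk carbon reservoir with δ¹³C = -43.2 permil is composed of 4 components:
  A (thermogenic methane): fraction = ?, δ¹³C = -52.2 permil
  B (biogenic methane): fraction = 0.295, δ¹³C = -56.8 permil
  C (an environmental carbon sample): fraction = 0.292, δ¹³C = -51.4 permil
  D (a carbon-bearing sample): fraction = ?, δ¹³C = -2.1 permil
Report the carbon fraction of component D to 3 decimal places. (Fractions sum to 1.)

Let f_D and f_A be the unknown fractions; fractions sum to 1 so f_D + f_A = 0.413.
Mass balance: Σ fᵢ·δᵢ = δ_bulk ⇒ f_D·(-2.1) + f_A·(-52.2) = -43.2 − (-31.765) = -11.435
Substitute f_A = 0.413 − f_D:
f_D·(-2.1 − -52.2) = -11.435 − 0.413×(-52.2) = 10.123
f_D = 10.123 / 50.1 = 0.2021

0.202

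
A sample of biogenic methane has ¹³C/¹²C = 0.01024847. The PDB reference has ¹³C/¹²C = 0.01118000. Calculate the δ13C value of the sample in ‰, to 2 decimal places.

-83.32‰

δ13C = (R_sample / R_standard − 1) × 1000
R_sample / R_standard = 0.01024847 / 0.01118000 = 0.916679
δ13C = (0.916679 − 1) × 1000 = -83.321‰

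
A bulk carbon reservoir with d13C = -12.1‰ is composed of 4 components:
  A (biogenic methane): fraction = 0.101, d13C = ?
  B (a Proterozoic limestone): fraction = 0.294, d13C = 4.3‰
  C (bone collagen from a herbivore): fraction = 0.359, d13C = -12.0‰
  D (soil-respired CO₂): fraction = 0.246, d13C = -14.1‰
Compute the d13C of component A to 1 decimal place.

-55.3‰

Isotope mass balance: δ_bulk = Σ fᵢ·δᵢ.
-12.1 = 0.101×δ_A + 0.294×(4.3) + 0.359×(-12.0) + 0.246×(-14.1)
0.101·δ_A = -12.1 − (-6.512) = -5.588
δ_A = -5.588 / 0.101 = -55.32‰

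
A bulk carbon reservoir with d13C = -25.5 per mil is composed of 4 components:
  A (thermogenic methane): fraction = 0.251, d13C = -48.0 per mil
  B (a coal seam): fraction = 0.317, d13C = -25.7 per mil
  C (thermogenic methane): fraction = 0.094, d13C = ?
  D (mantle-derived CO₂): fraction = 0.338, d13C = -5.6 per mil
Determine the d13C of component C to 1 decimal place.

-36.3 per mil

Isotope mass balance: δ_bulk = Σ fᵢ·δᵢ.
-25.5 = 0.251×(-48.0) + 0.317×(-25.7) + 0.094×δ_C + 0.338×(-5.6)
0.094·δ_C = -25.5 − (-22.088) = -3.412
δ_C = -3.412 / 0.094 = -36.30 per mil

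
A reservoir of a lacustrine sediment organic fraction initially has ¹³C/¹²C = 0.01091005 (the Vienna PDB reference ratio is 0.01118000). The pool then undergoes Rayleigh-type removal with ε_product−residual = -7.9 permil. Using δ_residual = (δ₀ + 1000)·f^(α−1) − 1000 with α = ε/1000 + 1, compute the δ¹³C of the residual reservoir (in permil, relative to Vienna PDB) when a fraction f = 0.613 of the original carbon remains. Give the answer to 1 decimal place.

-20.4 permil

δ₀ = (0.01091005/0.01118000 − 1)×1000 = (0.975854 − 1)×1000 = -24.146 permil
α − 1 = ε/1000 = -0.0079
f^(α−1) = 0.613^(-0.0079) = 1.003874
δ_res = (-24.146 + 1000) × 1.003874 − 1000 = 979.634 − 1000 = -20.37 permil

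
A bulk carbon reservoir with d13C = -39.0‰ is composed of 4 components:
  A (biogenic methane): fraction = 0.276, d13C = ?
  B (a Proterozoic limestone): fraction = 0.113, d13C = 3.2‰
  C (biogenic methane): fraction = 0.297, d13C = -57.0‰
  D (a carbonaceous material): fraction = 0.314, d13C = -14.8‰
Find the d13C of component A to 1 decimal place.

Isotope mass balance: δ_bulk = Σ fᵢ·δᵢ.
-39.0 = 0.276×δ_A + 0.113×(3.2) + 0.297×(-57.0) + 0.314×(-14.8)
0.276·δ_A = -39.0 − (-21.215) = -17.785
δ_A = -17.785 / 0.276 = -64.44‰

-64.4‰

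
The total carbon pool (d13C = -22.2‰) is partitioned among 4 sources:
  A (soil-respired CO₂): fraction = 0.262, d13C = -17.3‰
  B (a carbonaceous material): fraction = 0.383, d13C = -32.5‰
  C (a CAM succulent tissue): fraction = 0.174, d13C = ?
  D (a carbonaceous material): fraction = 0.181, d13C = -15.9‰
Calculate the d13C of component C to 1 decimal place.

Isotope mass balance: δ_bulk = Σ fᵢ·δᵢ.
-22.2 = 0.262×(-17.3) + 0.383×(-32.5) + 0.174×δ_C + 0.181×(-15.9)
0.174·δ_C = -22.2 − (-19.858) = -2.342
δ_C = -2.342 / 0.174 = -13.46‰

-13.5‰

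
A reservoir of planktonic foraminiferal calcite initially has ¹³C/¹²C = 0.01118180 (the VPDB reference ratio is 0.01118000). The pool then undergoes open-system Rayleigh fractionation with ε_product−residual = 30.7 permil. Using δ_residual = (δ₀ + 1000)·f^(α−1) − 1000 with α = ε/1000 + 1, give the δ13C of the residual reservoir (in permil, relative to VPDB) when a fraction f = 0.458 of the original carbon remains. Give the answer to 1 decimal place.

δ₀ = (0.01118180/0.01118000 − 1)×1000 = (1.000161 − 1)×1000 = 0.161 permil
α − 1 = ε/1000 = 0.0307
f^(α−1) = 0.458^(0.0307) = 0.976312
δ_res = (0.161 + 1000) × 0.976312 − 1000 = 976.469 − 1000 = -23.53 permil

-23.5 permil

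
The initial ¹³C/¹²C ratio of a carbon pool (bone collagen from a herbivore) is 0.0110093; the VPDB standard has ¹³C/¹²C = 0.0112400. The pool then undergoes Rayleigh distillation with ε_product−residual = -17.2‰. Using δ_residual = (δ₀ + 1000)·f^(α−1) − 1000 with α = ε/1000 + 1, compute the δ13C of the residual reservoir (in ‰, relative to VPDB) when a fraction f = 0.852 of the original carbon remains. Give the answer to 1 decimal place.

-17.8‰

δ₀ = (0.0110093/0.0112400 − 1)×1000 = (0.979475 − 1)×1000 = -20.525‰
α − 1 = ε/1000 = -0.0172
f^(α−1) = 0.852^(-0.0172) = 1.002759
δ_res = (-20.525 + 1000) × 1.002759 − 1000 = 982.177 − 1000 = -17.82‰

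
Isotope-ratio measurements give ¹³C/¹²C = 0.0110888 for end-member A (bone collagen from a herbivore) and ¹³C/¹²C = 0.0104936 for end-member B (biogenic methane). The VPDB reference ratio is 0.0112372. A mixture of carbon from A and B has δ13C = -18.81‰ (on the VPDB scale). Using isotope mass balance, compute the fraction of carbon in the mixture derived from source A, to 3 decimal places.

δ_A = (0.0110888/0.0112372 − 1)×1000 = (0.986794 − 1)×1000 = -13.206‰
δ_B = (0.0104936/0.0112372 − 1)×1000 = (0.933827 − 1)×1000 = -66.173‰
f_A = (δ_mix − δ_B)/(δ_A − δ_B) = (-18.81 − (-66.173))/(-13.206 − (-66.173))
f_A = 47.363 / 52.967 = 0.8942

0.894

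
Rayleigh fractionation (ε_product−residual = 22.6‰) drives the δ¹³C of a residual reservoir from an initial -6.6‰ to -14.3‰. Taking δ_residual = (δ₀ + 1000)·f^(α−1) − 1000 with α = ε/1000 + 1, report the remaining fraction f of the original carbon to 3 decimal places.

0.709

α − 1 = ε/1000 = 0.0226
(δ_res + 1000)/(δ₀ + 1000) = (-14.3 + 1000)/(-6.6 + 1000) = 985.7/993.4 = 0.992249
f = 0.992249^(1/0.0226) = exp(ln(0.992249)/0.0226) = exp(-0.00778/0.0226)
f = exp(-0.3443) = 0.7087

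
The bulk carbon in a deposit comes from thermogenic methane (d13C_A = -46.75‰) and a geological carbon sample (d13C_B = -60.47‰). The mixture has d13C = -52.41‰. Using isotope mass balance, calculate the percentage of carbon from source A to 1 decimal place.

δ_mix = f_A·δ_A + (1 − f_A)·δ_B  ⇒  f_A = (δ_mix − δ_B)/(δ_A − δ_B)
f_A = (-52.41 − (-60.47)) / (-46.75 − (-60.47))
f_A = 8.06 / 13.72 = 0.5875

58.7%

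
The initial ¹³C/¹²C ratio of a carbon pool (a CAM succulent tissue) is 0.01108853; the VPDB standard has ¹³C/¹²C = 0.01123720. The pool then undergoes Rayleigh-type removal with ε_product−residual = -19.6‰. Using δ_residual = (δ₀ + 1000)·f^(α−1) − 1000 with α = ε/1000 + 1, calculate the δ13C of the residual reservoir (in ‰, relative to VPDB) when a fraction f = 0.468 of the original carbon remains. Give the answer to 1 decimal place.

δ₀ = (0.01108853/0.01123720 − 1)×1000 = (0.986770 − 1)×1000 = -13.230‰
α − 1 = ε/1000 = -0.0196
f^(α−1) = 0.468^(-0.0196) = 1.014993
δ_res = (-13.230 + 1000) × 1.014993 − 1000 = 1001.565 − 1000 = 1.56‰

1.6‰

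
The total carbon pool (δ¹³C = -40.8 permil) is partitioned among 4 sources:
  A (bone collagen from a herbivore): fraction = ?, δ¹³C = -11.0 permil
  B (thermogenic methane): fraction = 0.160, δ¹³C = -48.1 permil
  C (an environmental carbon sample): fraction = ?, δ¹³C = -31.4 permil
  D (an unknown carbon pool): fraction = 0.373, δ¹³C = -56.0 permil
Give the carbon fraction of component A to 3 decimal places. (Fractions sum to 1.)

0.120

Let f_A and f_C be the unknown fractions; fractions sum to 1 so f_A + f_C = 0.467.
Mass balance: Σ fᵢ·δᵢ = δ_bulk ⇒ f_A·(-11.0) + f_C·(-31.4) = -40.8 − (-28.584) = -12.216
Substitute f_C = 0.467 − f_A:
f_A·(-11.0 − -31.4) = -12.216 − 0.467×(-31.4) = 2.448
f_A = 2.448 / 20.4 = 0.1200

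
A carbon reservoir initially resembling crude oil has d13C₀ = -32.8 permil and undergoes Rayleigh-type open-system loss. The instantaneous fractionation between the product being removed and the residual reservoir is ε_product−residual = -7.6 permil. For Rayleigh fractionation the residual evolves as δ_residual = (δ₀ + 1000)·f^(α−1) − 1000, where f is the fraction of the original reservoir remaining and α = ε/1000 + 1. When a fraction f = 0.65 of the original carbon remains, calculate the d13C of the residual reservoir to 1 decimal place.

-29.6 permil

Rayleigh residual: δ_res = (δ₀ + 1000)·f^(α−1) − 1000
α = ε/1000 + 1 = 0.99240, so α − 1 = -0.00760
f^(α−1) = 0.65^(-0.00760) = 1.003279
δ_res = (-32.8 + 1000) × 1.003279 − 1000 = 970.372 − 1000 = -29.63 permil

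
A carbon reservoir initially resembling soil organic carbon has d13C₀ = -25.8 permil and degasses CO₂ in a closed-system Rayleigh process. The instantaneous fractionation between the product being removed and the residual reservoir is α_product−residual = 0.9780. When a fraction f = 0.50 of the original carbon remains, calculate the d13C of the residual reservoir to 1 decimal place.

Rayleigh residual: δ_res = (δ₀ + 1000)·f^(α−1) − 1000
α − 1 = -0.02200
f^(α−1) = 0.50^(-0.02200) = 1.015366
δ_res = (-25.8 + 1000) × 1.015366 − 1000 = 989.170 − 1000 = -10.83 permil

-10.8 permil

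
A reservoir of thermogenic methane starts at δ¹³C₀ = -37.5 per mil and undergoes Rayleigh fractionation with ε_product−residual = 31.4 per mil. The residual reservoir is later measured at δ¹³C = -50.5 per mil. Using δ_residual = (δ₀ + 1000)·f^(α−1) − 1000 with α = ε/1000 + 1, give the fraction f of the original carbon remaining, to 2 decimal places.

0.65

α − 1 = ε/1000 = 0.0314
(δ_res + 1000)/(δ₀ + 1000) = (-50.5 + 1000)/(-37.5 + 1000) = 949.5/962.5 = 0.986494
f = 0.986494^(1/0.0314) = exp(ln(0.986494)/0.0314) = exp(-0.01360/0.0314)
f = exp(-0.4331) = 0.6485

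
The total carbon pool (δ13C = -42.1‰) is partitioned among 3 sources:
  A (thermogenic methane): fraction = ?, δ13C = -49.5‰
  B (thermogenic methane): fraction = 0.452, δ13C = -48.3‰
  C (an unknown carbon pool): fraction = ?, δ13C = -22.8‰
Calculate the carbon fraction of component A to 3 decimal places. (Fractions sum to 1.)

0.291

Let f_A and f_C be the unknown fractions; fractions sum to 1 so f_A + f_C = 0.548.
Mass balance: Σ fᵢ·δᵢ = δ_bulk ⇒ f_A·(-49.5) + f_C·(-22.8) = -42.1 − (-21.832) = -20.268
Substitute f_C = 0.548 − f_A:
f_A·(-49.5 − -22.8) = -20.268 − 0.548×(-22.8) = -7.774
f_A = -7.774 / -26.7 = 0.2912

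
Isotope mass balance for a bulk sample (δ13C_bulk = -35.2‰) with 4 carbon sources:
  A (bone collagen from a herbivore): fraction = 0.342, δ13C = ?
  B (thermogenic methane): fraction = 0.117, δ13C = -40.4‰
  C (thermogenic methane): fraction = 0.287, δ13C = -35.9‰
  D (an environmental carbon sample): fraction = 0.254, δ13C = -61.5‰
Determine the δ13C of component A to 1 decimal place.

-13.3‰

Isotope mass balance: δ_bulk = Σ fᵢ·δᵢ.
-35.2 = 0.342×δ_A + 0.117×(-40.4) + 0.287×(-35.9) + 0.254×(-61.5)
0.342·δ_A = -35.2 − (-30.651) = -4.549
δ_A = -4.549 / 0.342 = -13.30‰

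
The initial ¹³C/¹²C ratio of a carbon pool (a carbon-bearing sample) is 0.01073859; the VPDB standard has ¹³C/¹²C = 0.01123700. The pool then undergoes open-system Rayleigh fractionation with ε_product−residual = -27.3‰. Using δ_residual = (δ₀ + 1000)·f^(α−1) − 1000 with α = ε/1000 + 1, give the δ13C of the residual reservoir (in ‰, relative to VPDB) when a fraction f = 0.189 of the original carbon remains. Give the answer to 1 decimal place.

0.1‰

δ₀ = (0.01073859/0.01123700 − 1)×1000 = (0.955646 − 1)×1000 = -44.354‰
α − 1 = ε/1000 = -0.0273
f^(α−1) = 0.189^(-0.0273) = 1.046532
δ_res = (-44.354 + 1000) × 1.046532 − 1000 = 1000.114 − 1000 = 0.11‰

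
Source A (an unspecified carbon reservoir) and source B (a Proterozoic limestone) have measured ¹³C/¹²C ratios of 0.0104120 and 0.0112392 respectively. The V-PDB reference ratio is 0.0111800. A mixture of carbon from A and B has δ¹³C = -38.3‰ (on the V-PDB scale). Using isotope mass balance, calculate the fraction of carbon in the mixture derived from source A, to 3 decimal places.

δ_A = (0.0104120/0.0111800 − 1)×1000 = (0.931306 − 1)×1000 = -68.694‰
δ_B = (0.0112392/0.0111800 − 1)×1000 = (1.005295 − 1)×1000 = 5.295‰
f_A = (δ_mix − δ_B)/(δ_A − δ_B) = (-38.3 − (5.295))/(-68.694 − (5.295))
f_A = -43.595 / -73.989 = 0.5892

0.589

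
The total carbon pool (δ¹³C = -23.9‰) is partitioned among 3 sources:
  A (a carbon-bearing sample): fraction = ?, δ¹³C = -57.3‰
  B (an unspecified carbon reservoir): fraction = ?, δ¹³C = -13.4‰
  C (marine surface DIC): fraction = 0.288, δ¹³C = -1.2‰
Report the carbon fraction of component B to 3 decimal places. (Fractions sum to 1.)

0.393

Let f_B and f_A be the unknown fractions; fractions sum to 1 so f_B + f_A = 0.712.
Mass balance: Σ fᵢ·δᵢ = δ_bulk ⇒ f_B·(-13.4) + f_A·(-57.3) = -23.9 − (-0.346) = -23.554
Substitute f_A = 0.712 − f_B:
f_B·(-13.4 − -57.3) = -23.554 − 0.712×(-57.3) = 17.243
f_B = 17.243 / 43.9 = 0.3928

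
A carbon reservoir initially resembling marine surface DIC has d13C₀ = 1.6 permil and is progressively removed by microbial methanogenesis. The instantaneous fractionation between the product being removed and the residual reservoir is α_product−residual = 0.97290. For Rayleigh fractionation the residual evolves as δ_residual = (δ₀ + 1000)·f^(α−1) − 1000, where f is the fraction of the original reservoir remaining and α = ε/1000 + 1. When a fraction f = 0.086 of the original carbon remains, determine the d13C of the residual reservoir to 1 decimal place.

Rayleigh residual: δ_res = (δ₀ + 1000)·f^(α−1) − 1000
α − 1 = -0.02710
f^(α−1) = 0.086^(-0.02710) = 1.068747
δ_res = (1.6 + 1000) × 1.068747 − 1000 = 1070.457 − 1000 = 70.46 permil

70.5 permil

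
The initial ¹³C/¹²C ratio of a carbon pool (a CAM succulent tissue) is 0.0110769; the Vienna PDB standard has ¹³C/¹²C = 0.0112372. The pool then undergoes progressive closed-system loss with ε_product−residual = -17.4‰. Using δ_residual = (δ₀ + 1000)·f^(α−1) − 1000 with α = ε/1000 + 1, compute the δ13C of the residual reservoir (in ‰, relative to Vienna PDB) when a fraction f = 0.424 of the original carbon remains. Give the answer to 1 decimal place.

0.6‰

δ₀ = (0.0110769/0.0112372 − 1)×1000 = (0.985735 − 1)×1000 = -14.265‰
α − 1 = ε/1000 = -0.0174
f^(α−1) = 0.424^(-0.0174) = 1.015042
δ_res = (-14.265 + 1000) × 1.015042 − 1000 = 1000.562 − 1000 = 0.56‰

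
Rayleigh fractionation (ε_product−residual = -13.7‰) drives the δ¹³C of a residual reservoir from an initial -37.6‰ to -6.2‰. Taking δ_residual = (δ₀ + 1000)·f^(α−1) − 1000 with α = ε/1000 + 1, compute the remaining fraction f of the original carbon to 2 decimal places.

0.10

α − 1 = ε/1000 = -0.0137
(δ_res + 1000)/(δ₀ + 1000) = (-6.2 + 1000)/(-37.6 + 1000) = 993.8/962.4 = 1.032627
f = 1.032627^(1/-0.0137) = exp(ln(1.032627)/-0.0137) = exp(0.03211/-0.0137)
f = exp(-2.3435) = 0.0960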